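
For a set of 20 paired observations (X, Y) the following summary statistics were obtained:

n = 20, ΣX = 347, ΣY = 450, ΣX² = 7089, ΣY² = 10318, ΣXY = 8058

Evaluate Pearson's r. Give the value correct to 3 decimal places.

0.552

r = (nΣXY − ΣXΣY) / √[(nΣX² − (ΣX)²)(nΣY² − (ΣY)²)]
Numerator: 20×8058 − 347×450 = 5010
Denominator: √[(141780 − 120409)(206360 − 202500)] = √[21371 × 3860] = 9082.5140
r = 5010 / 9082.5140 ≈ 0.552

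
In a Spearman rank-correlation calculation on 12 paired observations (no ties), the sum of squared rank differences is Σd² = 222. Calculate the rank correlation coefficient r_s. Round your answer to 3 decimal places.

0.224

ρ = 1 − 6Σd² / [n(n²−1)] = 1 − 6×222 / (12×143)
  = 1 − 1332/1716 = 1 − 0.7762 ≈ 0.224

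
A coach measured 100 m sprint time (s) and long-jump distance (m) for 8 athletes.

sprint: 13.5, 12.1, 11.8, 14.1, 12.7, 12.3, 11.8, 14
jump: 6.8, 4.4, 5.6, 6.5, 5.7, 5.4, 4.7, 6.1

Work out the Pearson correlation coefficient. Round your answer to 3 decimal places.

0.806

n = 8, Σx = 102.3, Σy = 45.2, Σx² = 1314.53, Σy² = 260.16, Σxy = 582.44
nΣxy − ΣxΣy = 4659.52 − 4623.96 = 35.56
nΣx² − (Σx)² = 10516.24 − 10465.29 = 50.95; nΣy² − (Σy)² = 2081.28 − 2043.04 = 38.24
r = 35.56 / √(50.95 × 38.24) = 35.56 / 44.1399 ≈ 0.806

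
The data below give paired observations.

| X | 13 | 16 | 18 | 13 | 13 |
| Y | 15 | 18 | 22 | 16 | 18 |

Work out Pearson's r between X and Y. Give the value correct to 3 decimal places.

n = 5, ΣX = 73, ΣY = 89, ΣX² = 1087, ΣY² = 1613, ΣXY = 1321
nΣXY − ΣXΣY = 6605 − 6497 = 108
nΣX² − (ΣX)² = 5435 − 5329 = 106; nΣY² − (ΣY)² = 8065 − 7921 = 144
r = 108 / √(106 × 144) = 108 / 123.5476 ≈ 0.874

0.874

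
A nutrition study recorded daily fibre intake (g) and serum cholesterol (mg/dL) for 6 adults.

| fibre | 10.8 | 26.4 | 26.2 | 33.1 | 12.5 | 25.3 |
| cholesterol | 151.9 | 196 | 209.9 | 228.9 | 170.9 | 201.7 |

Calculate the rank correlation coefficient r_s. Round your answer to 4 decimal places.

Rank fibre: 1, 5, 4, 6, 2, 3
Rank cholesterol: 1, 3, 5, 6, 2, 4
d = rank(fibre) − rank(cholesterol): 0, 2, -1, 0, 0, -1; Σd² = 6
ρ = 1 − 6Σd² / [n(n²−1)] = 1 − 6×6 / (6×35) = 1 − 36/210 ≈ 0.8286

0.8286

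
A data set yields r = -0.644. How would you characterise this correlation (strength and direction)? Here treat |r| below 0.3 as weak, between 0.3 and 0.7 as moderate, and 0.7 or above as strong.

moderate negative

r = -0.644 < 0 so the relationship is negative.
|r| = 0.644, which falls in the moderate range.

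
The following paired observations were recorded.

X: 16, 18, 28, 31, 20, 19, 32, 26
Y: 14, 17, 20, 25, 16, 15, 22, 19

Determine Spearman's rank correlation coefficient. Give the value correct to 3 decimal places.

Rank X: 1, 2, 6, 7, 4, 3, 8, 5
Rank Y: 1, 4, 6, 8, 3, 2, 7, 5
d = rank(X) − rank(Y): 0, -2, 0, -1, 1, 1, 1, 0; Σd² = 8
ρ = 1 − 6Σd² / [n(n²−1)] = 1 − 6×8 / (8×63) = 1 − 48/504 ≈ 0.905

0.905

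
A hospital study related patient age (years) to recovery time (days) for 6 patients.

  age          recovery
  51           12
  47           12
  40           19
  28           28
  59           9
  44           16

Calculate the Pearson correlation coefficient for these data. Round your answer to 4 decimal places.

n = 6, Σx = 269, Σy = 96, Σx² = 12611, Σy² = 1770, Σxy = 3955
nΣxy − ΣxΣy = 23730 − 25824 = -2094
nΣx² − (Σx)² = 75666 − 72361 = 3305; nΣy² − (Σy)² = 10620 − 9216 = 1404
r = -2094 / √(3305 × 1404) = -2094 / 2154.1170 ≈ -0.9721

-0.9721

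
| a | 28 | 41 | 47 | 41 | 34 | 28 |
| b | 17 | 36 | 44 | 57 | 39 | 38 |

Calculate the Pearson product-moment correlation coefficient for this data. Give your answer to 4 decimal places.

n = 6, Σa = 219, Σb = 231, Σa² = 8295, Σb² = 9735, Σab = 8747
nΣab − ΣaΣb = 52482 − 50589 = 1893
nΣa² − (Σa)² = 49770 − 47961 = 1809; nΣb² − (Σb)² = 58410 − 53361 = 5049
r = 1893 / √(1809 × 5049) = 1893 / 3022.1914 ≈ 0.6264

0.6264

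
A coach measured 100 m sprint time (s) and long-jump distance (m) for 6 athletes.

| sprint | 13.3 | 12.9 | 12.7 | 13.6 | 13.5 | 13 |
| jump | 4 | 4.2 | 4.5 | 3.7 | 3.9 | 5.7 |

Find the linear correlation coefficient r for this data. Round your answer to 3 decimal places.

n = 6, Σx = 79, Σy = 26, Σx² = 1040.8, Σy² = 115.28, Σxy = 341.6
nΣxy − ΣxΣy = 2049.6 − 2054 = -4.4
nΣx² − (Σx)² = 6244.8 − 6241 = 3.8; nΣy² − (Σy)² = 691.68 − 676 = 15.68
r = -4.4 / √(3.8 × 15.68) = -4.4 / 7.7191 ≈ -0.570

-0.570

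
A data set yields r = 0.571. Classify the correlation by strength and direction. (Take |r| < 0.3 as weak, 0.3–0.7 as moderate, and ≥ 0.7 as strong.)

r = 0.571 > 0 so the relationship is positive.
|r| = 0.571, which falls in the moderate range.

moderate positive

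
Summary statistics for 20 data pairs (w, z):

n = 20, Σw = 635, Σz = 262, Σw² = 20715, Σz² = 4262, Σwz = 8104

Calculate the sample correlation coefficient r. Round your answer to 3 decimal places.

-0.316

r = (nΣwz − ΣwΣz) / √[(nΣw² − (Σw)²)(nΣz² − (Σz)²)]
Numerator: 20×8104 − 635×262 = -4290
Denominator: √[(414300 − 403225)(85240 − 68644)] = √[11075 × 16596] = 13557.3117
r = -4290 / 13557.3117 ≈ -0.316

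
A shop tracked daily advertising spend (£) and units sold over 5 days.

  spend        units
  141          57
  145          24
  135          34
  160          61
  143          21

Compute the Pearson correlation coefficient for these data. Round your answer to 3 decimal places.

n = 5, Σx = 724, Σy = 197, Σx² = 105180, Σy² = 9143, Σxy = 28870
nΣxy − ΣxΣy = 144350 − 142628 = 1722
nΣx² − (Σx)² = 525900 − 524176 = 1724; nΣy² − (Σy)² = 45715 − 38809 = 6906
r = 1722 / √(1724 × 6906) = 1722 / 3450.4991 ≈ 0.499

0.499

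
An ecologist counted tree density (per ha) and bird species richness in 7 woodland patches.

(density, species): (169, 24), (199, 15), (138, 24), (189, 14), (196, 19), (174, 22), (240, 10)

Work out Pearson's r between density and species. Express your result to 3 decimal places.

-0.889

n = 7, Σx = 1305, Σy = 128, Σx² = 249219, Σy² = 2518, Σxy = 22951
nΣxy − ΣxΣy = 160657 − 167040 = -6383
nΣx² − (Σx)² = 1744533 − 1703025 = 41508; nΣy² − (Σy)² = 17626 − 16384 = 1242
r = -6383 / √(41508 × 1242) = -6383 / 7180.0373 ≈ -0.889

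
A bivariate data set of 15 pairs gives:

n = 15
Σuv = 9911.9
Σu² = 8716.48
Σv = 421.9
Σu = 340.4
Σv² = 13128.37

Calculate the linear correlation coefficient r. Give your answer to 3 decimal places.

0.302

r = (nΣuv − ΣuΣv) / √[(nΣu² − (Σu)²)(nΣv² − (Σv)²)]
Numerator: 15×9911.9 − 340.4×421.9 = 5063.74
Denominator: √[(130747.2 − 115872.16)(196925.55 − 177999.61)] = √[14875.04 × 18925.94] = 16778.6804
r = 5063.74 / 16778.6804 ≈ 0.302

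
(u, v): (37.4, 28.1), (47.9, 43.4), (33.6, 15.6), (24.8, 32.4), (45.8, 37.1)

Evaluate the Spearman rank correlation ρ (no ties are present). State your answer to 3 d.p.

Rank u: 3, 5, 2, 1, 4
Rank v: 2, 5, 1, 3, 4
d = rank(u) − rank(v): 1, 0, 1, -2, 0; Σd² = 6
ρ = 1 − 6Σd² / [n(n²−1)] = 1 − 6×6 / (5×24) = 1 − 36/120 ≈ 0.700

0.700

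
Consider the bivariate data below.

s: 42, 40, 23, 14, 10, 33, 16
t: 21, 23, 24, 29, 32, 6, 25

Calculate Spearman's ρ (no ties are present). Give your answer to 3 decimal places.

Rank s: 7, 6, 4, 2, 1, 5, 3
Rank t: 2, 3, 4, 6, 7, 1, 5
d = rank(s) − rank(t): 5, 3, 0, -4, -6, 4, -2; Σd² = 106
ρ = 1 − 6Σd² / [n(n²−1)] = 1 − 6×106 / (7×48) = 1 − 636/336 ≈ -0.893

-0.893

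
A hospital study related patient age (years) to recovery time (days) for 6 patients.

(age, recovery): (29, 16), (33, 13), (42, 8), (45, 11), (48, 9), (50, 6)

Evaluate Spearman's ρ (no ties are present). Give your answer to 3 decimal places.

Rank age: 1, 2, 3, 4, 5, 6
Rank recovery: 6, 5, 2, 4, 3, 1
d = rank(age) − rank(recovery): -5, -3, 1, 0, 2, 5; Σd² = 64
ρ = 1 − 6Σd² / [n(n²−1)] = 1 − 6×64 / (6×35) = 1 − 384/210 ≈ -0.829

-0.829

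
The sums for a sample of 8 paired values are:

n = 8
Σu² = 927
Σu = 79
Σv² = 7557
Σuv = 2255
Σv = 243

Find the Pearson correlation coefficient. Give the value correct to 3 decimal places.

-0.900

r = (nΣuv − ΣuΣv) / √[(nΣu² − (Σu)²)(nΣv² − (Σv)²)]
Numerator: 8×2255 − 79×243 = -1157
Denominator: √[(7416 − 6241)(60456 − 59049)] = √[1175 × 1407] = 1285.7780
r = -1157 / 1285.7780 ≈ -0.900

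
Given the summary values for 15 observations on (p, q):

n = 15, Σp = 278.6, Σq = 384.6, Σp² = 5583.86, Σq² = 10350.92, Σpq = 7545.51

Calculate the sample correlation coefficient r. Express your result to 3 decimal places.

0.898

r = (nΣpq − ΣpΣq) / √[(nΣp² − (Σp)²)(nΣq² − (Σq)²)]
Numerator: 15×7545.51 − 278.6×384.6 = 6033.09
Denominator: √[(83757.9 − 77617.96)(155263.8 − 147917.16)] = √[6139.94 × 7346.64] = 6716.2437
r = 6033.09 / 6716.2437 ≈ 0.898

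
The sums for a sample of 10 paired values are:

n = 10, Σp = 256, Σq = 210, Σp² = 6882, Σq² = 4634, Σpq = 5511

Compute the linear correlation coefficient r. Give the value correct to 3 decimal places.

0.498

r = (nΣpq − ΣpΣq) / √[(nΣp² − (Σp)²)(nΣq² − (Σq)²)]
Numerator: 10×5511 − 256×210 = 1350
Denominator: √[(68820 − 65536)(46340 − 44100)] = √[3284 × 2240] = 2712.2242
r = 1350 / 2712.2242 ≈ 0.498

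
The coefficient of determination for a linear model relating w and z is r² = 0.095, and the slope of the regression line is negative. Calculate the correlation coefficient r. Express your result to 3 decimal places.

|r| = √0.095 = 0.308
The association is negative, so r = −0.308.

-0.308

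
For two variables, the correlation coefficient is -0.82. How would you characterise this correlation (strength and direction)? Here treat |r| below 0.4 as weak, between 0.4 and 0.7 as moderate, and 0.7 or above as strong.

r = -0.82 < 0 so the relationship is negative.
|r| = 0.82, which falls in the strong range.

strong negative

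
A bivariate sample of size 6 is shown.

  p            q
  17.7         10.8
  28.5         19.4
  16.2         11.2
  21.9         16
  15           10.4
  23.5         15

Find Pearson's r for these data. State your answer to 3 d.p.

0.971

n = 6, Σp = 122.8, Σq = 82.8, Σp² = 2644.84, Σq² = 1207.6, Σpq = 1784.4
nΣpq − ΣpΣq = 10706.4 − 10167.84 = 538.56
nΣp² − (Σp)² = 15869.04 − 15079.84 = 789.2; nΣq² − (Σq)² = 7245.6 − 6855.84 = 389.76
r = 538.56 / √(789.2 × 389.76) = 538.56 / 554.6157 ≈ 0.971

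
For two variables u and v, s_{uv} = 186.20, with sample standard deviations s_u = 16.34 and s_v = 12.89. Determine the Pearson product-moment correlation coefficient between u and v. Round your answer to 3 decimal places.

0.884

r = Cov(u,v) / (s_u · s_v) = 186.20 / (16.34 × 12.89)
  = 186.20 / 210.6226 ≈ 0.884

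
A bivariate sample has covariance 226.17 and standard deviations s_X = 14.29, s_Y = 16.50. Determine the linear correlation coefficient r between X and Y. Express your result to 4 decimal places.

0.9592

r = Cov(X,Y) / (s_X · s_Y) = 226.17 / (14.29 × 16.50)
  = 226.17 / 235.7850 ≈ 0.9592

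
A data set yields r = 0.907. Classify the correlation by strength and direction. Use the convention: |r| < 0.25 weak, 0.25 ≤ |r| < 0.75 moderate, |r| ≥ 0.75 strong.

r = 0.907 > 0 so the relationship is positive.
|r| = 0.907, which falls in the strong range.

strong positive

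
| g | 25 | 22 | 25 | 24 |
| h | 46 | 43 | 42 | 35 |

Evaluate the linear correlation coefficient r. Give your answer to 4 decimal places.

0.1013

n = 4, Σg = 96, Σh = 166, Σg² = 2310, Σh² = 6954, Σgh = 3986
nΣgh − ΣgΣh = 15944 − 15936 = 8
nΣg² − (Σg)² = 9240 − 9216 = 24; nΣh² − (Σh)² = 27816 − 27556 = 260
r = 8 / √(24 × 260) = 8 / 78.9937 ≈ 0.1013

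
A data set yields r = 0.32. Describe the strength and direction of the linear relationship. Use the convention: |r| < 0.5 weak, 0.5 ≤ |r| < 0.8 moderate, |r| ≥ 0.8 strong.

r = 0.32 > 0 so the relationship is positive.
|r| = 0.32, which falls in the weak range.

weak positive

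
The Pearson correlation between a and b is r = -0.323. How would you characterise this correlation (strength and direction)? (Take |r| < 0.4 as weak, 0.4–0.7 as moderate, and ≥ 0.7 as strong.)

r = -0.323 < 0 so the relationship is negative.
|r| = 0.323, which falls in the weak range.

weak negative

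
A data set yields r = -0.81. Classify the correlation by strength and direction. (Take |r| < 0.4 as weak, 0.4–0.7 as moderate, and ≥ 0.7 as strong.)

strong negative

r = -0.81 < 0 so the relationship is negative.
|r| = 0.81, which falls in the strong range.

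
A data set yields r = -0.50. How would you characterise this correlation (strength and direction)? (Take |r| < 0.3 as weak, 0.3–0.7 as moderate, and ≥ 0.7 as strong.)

moderate negative

r = -0.50 < 0 so the relationship is negative.
|r| = 0.50, which falls in the moderate range.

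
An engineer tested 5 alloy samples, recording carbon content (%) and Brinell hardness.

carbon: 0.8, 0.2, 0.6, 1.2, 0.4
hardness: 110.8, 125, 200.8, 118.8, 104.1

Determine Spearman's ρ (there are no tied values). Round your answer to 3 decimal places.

-0.100

Rank carbon: 4, 1, 3, 5, 2
Rank hardness: 2, 4, 5, 3, 1
d = rank(carbon) − rank(hardness): 2, -3, -2, 2, 1; Σd² = 22
ρ = 1 − 6Σd² / [n(n²−1)] = 1 − 6×22 / (5×24) = 1 − 132/120 ≈ -0.100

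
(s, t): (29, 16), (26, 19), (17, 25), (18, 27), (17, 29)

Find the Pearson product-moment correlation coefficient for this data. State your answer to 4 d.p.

n = 5, Σs = 107, Σt = 116, Σs² = 2419, Σt² = 2812, Σst = 2362
nΣst − ΣsΣt = 11810 − 12412 = -602
nΣs² − (Σs)² = 12095 − 11449 = 646; nΣt² − (Σt)² = 14060 − 13456 = 604
r = -602 / √(646 × 604) = -602 / 624.6471 ≈ -0.9637

-0.9637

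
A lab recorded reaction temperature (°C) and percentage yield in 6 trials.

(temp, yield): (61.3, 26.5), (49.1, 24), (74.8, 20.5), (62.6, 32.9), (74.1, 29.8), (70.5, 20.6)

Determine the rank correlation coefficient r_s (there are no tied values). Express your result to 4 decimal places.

Rank temp: 2, 1, 6, 3, 5, 4
Rank yield: 4, 3, 1, 6, 5, 2
d = rank(temp) − rank(yield): -2, -2, 5, -3, 0, 2; Σd² = 46
ρ = 1 − 6Σd² / [n(n²−1)] = 1 − 6×46 / (6×35) = 1 − 276/210 ≈ -0.3143

-0.3143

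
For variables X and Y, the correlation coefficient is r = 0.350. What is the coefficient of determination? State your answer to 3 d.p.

0.123

r² = (0.350)² = 0.123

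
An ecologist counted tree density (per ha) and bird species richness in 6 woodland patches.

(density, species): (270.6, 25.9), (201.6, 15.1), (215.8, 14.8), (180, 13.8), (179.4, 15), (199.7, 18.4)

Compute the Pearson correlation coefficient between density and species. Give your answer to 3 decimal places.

n = 6, Σx = 1247.1, Σy = 103, Σx² = 264901.01, Σy² = 1871.86, Σxy = 22096.02
nΣxy − ΣxΣy = 132576.12 − 128451.3 = 4124.82
nΣx² − (Σx)² = 1589406.06 − 1555258.41 = 34147.65; nΣy² − (Σy)² = 11231.16 − 10609 = 622.16
r = 4124.82 / √(34147.65 × 622.16) = 4124.82 / 4609.2626 ≈ 0.895

0.895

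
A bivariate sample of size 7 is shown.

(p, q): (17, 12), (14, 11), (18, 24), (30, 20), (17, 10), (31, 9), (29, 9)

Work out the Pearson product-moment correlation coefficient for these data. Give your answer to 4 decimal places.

n = 7, Σp = 156, Σq = 95, Σp² = 3800, Σq² = 1503, Σpq = 2100
nΣpq − ΣpΣq = 14700 − 14820 = -120
nΣp² − (Σp)² = 26600 − 24336 = 2264; nΣq² − (Σq)² = 10521 − 9025 = 1496
r = -120 / √(2264 × 1496) = -120 / 1840.3652 ≈ -0.0652

-0.0652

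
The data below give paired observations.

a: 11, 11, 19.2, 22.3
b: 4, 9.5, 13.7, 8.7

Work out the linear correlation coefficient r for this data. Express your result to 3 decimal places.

0.518

n = 4, Σa = 63.5, Σb = 35.9, Σa² = 1107.93, Σb² = 369.63, Σab = 605.55
nΣab − ΣaΣb = 2422.2 − 2279.65 = 142.55
nΣa² − (Σa)² = 4431.72 − 4032.25 = 399.47; nΣb² − (Σb)² = 1478.52 − 1288.81 = 189.71
r = 142.55 / √(399.47 × 189.71) = 142.55 / 275.2879 ≈ 0.518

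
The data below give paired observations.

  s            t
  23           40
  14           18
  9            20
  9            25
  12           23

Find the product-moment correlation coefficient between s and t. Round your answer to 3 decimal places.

0.820

n = 5, Σs = 67, Σt = 126, Σs² = 1031, Σt² = 3478, Σst = 1853
nΣst − ΣsΣt = 9265 − 8442 = 823
nΣs² − (Σs)² = 5155 − 4489 = 666; nΣt² − (Σt)² = 17390 − 15876 = 1514
r = 823 / √(666 × 1514) = 823 / 1004.1534 ≈ 0.820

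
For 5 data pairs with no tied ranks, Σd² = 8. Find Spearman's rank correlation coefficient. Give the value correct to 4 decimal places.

0.6000

ρ = 1 − 6Σd² / [n(n²−1)] = 1 − 6×8 / (5×24)
  = 1 − 48/120 = 1 − 0.40000 ≈ 0.6000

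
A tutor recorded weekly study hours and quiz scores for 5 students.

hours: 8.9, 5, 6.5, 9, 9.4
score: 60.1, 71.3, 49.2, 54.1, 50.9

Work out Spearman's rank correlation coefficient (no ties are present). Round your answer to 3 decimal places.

-0.400

Rank hours: 3, 1, 2, 4, 5
Rank score: 4, 5, 1, 3, 2
d = rank(hours) − rank(score): -1, -4, 1, 1, 3; Σd² = 28
ρ = 1 − 6Σd² / [n(n²−1)] = 1 − 6×28 / (5×24) = 1 − 168/120 ≈ -0.400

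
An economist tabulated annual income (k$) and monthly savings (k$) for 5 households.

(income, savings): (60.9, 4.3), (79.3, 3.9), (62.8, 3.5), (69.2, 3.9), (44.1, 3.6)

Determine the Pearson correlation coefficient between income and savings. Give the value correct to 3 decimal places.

0.309

n = 5, Σx = 316.3, Σy = 19.2, Σx² = 20674.59, Σy² = 74.12, Σxy = 1219.58
nΣxy − ΣxΣy = 6097.9 − 6072.96 = 24.94
nΣx² − (Σx)² = 103372.95 − 100045.69 = 3327.26; nΣy² − (Σy)² = 370.6 − 368.64 = 1.96
r = 24.94 / √(3327.26 × 1.96) = 24.94 / 80.7554 ≈ 0.309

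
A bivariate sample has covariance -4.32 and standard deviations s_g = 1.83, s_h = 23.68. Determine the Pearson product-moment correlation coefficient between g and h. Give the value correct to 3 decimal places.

-0.100

r = Cov(g,h) / (s_g · s_h) = -4.32 / (1.83 × 23.68)
  = -4.32 / 43.3344 ≈ -0.100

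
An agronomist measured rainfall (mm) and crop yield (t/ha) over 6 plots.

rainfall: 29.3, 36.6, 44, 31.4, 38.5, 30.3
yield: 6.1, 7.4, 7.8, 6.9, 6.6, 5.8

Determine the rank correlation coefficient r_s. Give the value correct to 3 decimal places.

Rank rainfall: 1, 4, 6, 3, 5, 2
Rank yield: 2, 5, 6, 4, 3, 1
d = rank(rainfall) − rank(yield): -1, -1, 0, -1, 2, 1; Σd² = 8
ρ = 1 − 6Σd² / [n(n²−1)] = 1 − 6×8 / (6×35) = 1 − 48/210 ≈ 0.771

0.771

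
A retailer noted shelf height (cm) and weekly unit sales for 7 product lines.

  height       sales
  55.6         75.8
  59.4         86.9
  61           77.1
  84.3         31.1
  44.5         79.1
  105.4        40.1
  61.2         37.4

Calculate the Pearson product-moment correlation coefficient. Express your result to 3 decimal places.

-0.703

n = 7, Σx = 471.4, Σy = 427.5, Σx² = 34282.06, Σy² = 29472.45, Σxy = 26736.54
nΣxy − ΣxΣy = 187155.78 − 201523.5 = -14367.72
nΣx² − (Σx)² = 239974.42 − 222217.96 = 17756.46; nΣy² − (Σy)² = 206307.15 − 182756.25 = 23550.9
r = -14367.72 / √(17756.46 × 23550.9) = -14367.72 / 20449.4649 ≈ -0.703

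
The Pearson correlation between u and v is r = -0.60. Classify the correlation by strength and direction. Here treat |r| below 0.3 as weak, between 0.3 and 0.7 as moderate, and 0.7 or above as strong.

moderate negative

r = -0.60 < 0 so the relationship is negative.
|r| = 0.60, which falls in the moderate range.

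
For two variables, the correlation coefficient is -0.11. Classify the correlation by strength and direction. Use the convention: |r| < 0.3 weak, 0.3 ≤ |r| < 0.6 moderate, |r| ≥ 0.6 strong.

weak negative

r = -0.11 < 0 so the relationship is negative.
|r| = 0.11, which falls in the weak range.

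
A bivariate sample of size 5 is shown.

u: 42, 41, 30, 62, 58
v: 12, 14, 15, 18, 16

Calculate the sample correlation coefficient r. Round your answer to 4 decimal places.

n = 5, Σu = 233, Σv = 75, Σu² = 11553, Σv² = 1145, Σuv = 3572
nΣuv − ΣuΣv = 17860 − 17475 = 385
nΣu² − (Σu)² = 57765 − 54289 = 3476; nΣv² − (Σv)² = 5725 − 5625 = 100
r = 385 / √(3476 × 100) = 385 / 589.5761 ≈ 0.6530

0.6530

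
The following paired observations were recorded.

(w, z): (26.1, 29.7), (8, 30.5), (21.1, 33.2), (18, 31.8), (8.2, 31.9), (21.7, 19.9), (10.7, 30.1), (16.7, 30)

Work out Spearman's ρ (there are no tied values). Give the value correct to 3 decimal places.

Rank w: 8, 1, 6, 5, 2, 7, 3, 4
Rank z: 2, 5, 8, 6, 7, 1, 4, 3
d = rank(w) − rank(z): 6, -4, -2, -1, -5, 6, -1, 1; Σd² = 120
ρ = 1 − 6Σd² / [n(n²−1)] = 1 − 6×120 / (8×63) = 1 − 720/504 ≈ -0.429

-0.429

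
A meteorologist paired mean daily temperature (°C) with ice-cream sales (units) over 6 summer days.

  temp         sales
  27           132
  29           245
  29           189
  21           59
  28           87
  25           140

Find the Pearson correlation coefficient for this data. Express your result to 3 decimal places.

0.717

n = 6, Σx = 159, Σy = 852, Σx² = 4261, Σy² = 143820, Σxy = 23325
nΣxy − ΣxΣy = 139950 − 135468 = 4482
nΣx² − (Σx)² = 25566 − 25281 = 285; nΣy² − (Σy)² = 862920 − 725904 = 137016
r = 4482 / √(285 × 137016) = 4482 / 6248.9647 ≈ 0.717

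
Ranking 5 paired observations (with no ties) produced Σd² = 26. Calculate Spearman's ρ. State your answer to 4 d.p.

ρ = 1 − 6Σd² / [n(n²−1)] = 1 − 6×26 / (5×24)
  = 1 − 156/120 = 1 − 1.30000 ≈ -0.3000

-0.3000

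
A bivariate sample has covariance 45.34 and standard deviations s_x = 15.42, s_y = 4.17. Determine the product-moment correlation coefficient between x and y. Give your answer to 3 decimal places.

r = Cov(x,y) / (s_x · s_y) = 45.34 / (15.42 × 4.17)
  = 45.34 / 64.3014 ≈ 0.705

0.705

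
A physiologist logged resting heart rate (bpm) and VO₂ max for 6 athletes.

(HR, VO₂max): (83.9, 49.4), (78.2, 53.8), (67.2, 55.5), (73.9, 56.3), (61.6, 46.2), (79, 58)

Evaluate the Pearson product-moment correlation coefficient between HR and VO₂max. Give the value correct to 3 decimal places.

0.321

n = 6, Σx = 443.8, Σy = 319.2, Σx² = 33167.06, Σy² = 17083.18, Σxy = 23669.91
nΣxy − ΣxΣy = 142019.46 − 141660.96 = 358.5
nΣx² − (Σx)² = 199002.36 − 196958.44 = 2043.92; nΣy² − (Σy)² = 102499.08 − 101888.64 = 610.44
r = 358.5 / √(2043.92 × 610.44) = 358.5 / 1117.0007 ≈ 0.321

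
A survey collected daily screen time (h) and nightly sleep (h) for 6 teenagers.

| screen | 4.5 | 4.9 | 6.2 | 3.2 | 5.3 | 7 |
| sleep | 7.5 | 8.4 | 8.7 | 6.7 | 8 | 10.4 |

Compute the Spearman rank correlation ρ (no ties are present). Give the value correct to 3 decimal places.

Rank screen: 2, 3, 5, 1, 4, 6
Rank sleep: 2, 4, 5, 1, 3, 6
d = rank(screen) − rank(sleep): 0, -1, 0, 0, 1, 0; Σd² = 2
ρ = 1 − 6Σd² / [n(n²−1)] = 1 − 6×2 / (6×35) = 1 − 12/210 ≈ 0.943

0.943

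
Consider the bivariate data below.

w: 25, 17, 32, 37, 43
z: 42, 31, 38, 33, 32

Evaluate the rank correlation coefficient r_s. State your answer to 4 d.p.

Rank w: 2, 1, 3, 4, 5
Rank z: 5, 1, 4, 3, 2
d = rank(w) − rank(z): -3, 0, -1, 1, 3; Σd² = 20
ρ = 1 − 6Σd² / [n(n²−1)] = 1 − 6×20 / (5×24) = 1 − 120/120 ≈ 0.0000

0.0000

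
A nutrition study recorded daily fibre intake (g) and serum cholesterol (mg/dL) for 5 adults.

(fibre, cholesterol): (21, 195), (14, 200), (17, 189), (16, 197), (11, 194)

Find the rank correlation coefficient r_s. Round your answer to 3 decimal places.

-0.200

Rank fibre: 5, 2, 4, 3, 1
Rank cholesterol: 3, 5, 1, 4, 2
d = rank(fibre) − rank(cholesterol): 2, -3, 3, -1, -1; Σd² = 24
ρ = 1 − 6Σd² / [n(n²−1)] = 1 − 6×24 / (5×24) = 1 − 144/120 ≈ -0.200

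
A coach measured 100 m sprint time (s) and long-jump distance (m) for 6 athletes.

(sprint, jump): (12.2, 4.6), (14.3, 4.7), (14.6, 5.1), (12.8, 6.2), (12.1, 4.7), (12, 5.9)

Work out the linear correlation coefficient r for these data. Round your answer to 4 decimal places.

-0.1956

n = 6, Σx = 78, Σy = 31.2, Σx² = 1020.74, Σy² = 164.6, Σxy = 404.82
nΣxy − ΣxΣy = 2428.92 − 2433.6 = -4.68
nΣx² − (Σx)² = 6124.44 − 6084 = 40.44; nΣy² − (Σy)² = 987.6 − 973.44 = 14.16
r = -4.68 / √(40.44 × 14.16) = -4.68 / 23.9297 ≈ -0.1956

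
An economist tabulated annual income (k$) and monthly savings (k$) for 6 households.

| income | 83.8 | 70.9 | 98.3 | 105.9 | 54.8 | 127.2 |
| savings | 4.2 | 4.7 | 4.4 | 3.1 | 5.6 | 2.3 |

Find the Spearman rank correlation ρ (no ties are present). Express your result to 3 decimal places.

-0.943

Rank income: 3, 2, 4, 5, 1, 6
Rank savings: 3, 5, 4, 2, 6, 1
d = rank(income) − rank(savings): 0, -3, 0, 3, -5, 5; Σd² = 68
ρ = 1 − 6Σd² / [n(n²−1)] = 1 − 6×68 / (6×35) = 1 − 408/210 ≈ -0.943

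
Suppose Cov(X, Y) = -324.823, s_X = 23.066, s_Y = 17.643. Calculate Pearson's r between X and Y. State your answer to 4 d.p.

-0.7982

r = Cov(X,Y) / (s_X · s_Y) = -324.823 / (23.066 × 17.643)
  = -324.823 / 406.9534 ≈ -0.7982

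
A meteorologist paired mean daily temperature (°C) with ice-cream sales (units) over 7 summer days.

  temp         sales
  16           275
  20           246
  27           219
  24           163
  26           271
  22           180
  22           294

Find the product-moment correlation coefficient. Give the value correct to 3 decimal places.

-0.307

n = 7, Σx = 157, Σy = 1648, Σx² = 3605, Σy² = 402948, Σxy = 36619
nΣxy − ΣxΣy = 256333 − 258736 = -2403
nΣx² − (Σx)² = 25235 − 24649 = 586; nΣy² − (Σy)² = 2820636 − 2715904 = 104732
r = -2403 / √(586 × 104732) = -2403 / 7834.0891 ≈ -0.307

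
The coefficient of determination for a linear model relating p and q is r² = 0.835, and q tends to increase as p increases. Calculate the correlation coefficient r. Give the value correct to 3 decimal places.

|r| = √0.835 = 0.914
The association is positive, so r = 0.914.

0.914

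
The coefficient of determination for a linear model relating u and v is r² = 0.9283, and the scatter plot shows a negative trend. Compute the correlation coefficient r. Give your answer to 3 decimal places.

-0.963

|r| = √0.9283 = 0.963
The association is negative, so r = −0.963.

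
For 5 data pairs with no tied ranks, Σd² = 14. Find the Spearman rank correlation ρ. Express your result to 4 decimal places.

ρ = 1 − 6Σd² / [n(n²−1)] = 1 − 6×14 / (5×24)
  = 1 − 84/120 = 1 − 0.70000 ≈ 0.3000

0.3000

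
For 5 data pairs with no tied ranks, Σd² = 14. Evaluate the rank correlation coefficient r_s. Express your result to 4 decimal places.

0.3000

ρ = 1 − 6Σd² / [n(n²−1)] = 1 − 6×14 / (5×24)
  = 1 − 84/120 = 1 − 0.70000 ≈ 0.3000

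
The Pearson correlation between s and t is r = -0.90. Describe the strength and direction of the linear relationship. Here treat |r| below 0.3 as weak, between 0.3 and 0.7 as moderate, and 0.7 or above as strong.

r = -0.90 < 0 so the relationship is negative.
|r| = 0.90, which falls in the strong range.

strong negative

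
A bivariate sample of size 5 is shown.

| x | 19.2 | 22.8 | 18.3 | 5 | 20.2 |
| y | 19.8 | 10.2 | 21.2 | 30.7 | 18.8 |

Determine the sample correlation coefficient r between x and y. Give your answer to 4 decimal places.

n = 5, Σx = 85.5, Σy = 100.7, Σx² = 1656.41, Σy² = 2241.45, Σxy = 1533.94
nΣxy − ΣxΣy = 7669.7 − 8609.85 = -940.15
nΣx² − (Σx)² = 8282.05 − 7310.25 = 971.8; nΣy² − (Σy)² = 11207.25 − 10140.49 = 1066.76
r = -940.15 / √(971.8 × 1066.76) = -940.15 / 1018.1735 ≈ -0.9234

-0.9234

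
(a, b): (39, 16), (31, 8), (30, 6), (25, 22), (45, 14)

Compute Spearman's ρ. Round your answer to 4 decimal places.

-0.1000

Rank a: 4, 3, 2, 1, 5
Rank b: 4, 2, 1, 5, 3
d = rank(a) − rank(b): 0, 1, 1, -4, 2; Σd² = 22
ρ = 1 − 6Σd² / [n(n²−1)] = 1 − 6×22 / (5×24) = 1 − 132/120 ≈ -0.1000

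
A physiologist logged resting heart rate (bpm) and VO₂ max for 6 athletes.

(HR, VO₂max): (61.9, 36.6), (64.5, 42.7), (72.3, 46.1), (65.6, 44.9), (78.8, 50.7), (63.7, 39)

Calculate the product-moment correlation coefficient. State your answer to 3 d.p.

n = 6, Σx = 406.8, Σy = 260, Σx² = 27789.64, Σy² = 11395.56, Σxy = 17777.62
nΣxy − ΣxΣy = 106665.72 − 105768 = 897.72
nΣx² − (Σx)² = 166737.84 − 165486.24 = 1251.6; nΣy² − (Σy)² = 68373.36 − 67600 = 773.36
r = 897.72 / √(1251.6 × 773.36) = 897.72 / 983.8381 ≈ 0.912

0.912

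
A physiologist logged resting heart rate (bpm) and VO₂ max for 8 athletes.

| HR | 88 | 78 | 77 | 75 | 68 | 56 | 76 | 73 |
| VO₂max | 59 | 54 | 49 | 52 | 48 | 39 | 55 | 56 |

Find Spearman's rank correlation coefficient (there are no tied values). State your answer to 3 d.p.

Rank HR: 8, 7, 6, 4, 2, 1, 5, 3
Rank VO₂max: 8, 5, 3, 4, 2, 1, 6, 7
d = rank(HR) − rank(VO₂max): 0, 2, 3, 0, 0, 0, -1, -4; Σd² = 30
ρ = 1 − 6Σd² / [n(n²−1)] = 1 − 6×30 / (8×63) = 1 − 180/504 ≈ 0.643

0.643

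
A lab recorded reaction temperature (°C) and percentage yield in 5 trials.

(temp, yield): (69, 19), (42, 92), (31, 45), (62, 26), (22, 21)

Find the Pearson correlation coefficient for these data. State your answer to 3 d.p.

n = 5, Σx = 226, Σy = 203, Σx² = 11814, Σy² = 11967, Σxy = 8644
nΣxy − ΣxΣy = 43220 − 45878 = -2658
nΣx² − (Σx)² = 59070 − 51076 = 7994; nΣy² − (Σy)² = 59835 − 41209 = 18626
r = -2658 / √(7994 × 18626) = -2658 / 12202.3049 ≈ -0.218

-0.218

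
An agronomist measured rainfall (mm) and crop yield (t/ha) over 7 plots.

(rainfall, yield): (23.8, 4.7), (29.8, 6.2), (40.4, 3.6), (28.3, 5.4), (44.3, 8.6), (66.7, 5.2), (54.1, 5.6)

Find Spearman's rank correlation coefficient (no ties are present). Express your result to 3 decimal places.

0.214

Rank rainfall: 1, 3, 4, 2, 5, 7, 6
Rank yield: 2, 6, 1, 4, 7, 3, 5
d = rank(rainfall) − rank(yield): -1, -3, 3, -2, -2, 4, 1; Σd² = 44
ρ = 1 − 6Σd² / [n(n²−1)] = 1 − 6×44 / (7×48) = 1 − 264/336 ≈ 0.214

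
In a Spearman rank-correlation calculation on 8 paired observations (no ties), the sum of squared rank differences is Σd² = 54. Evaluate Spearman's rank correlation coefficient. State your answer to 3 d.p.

0.357

ρ = 1 − 6Σd² / [n(n²−1)] = 1 − 6×54 / (8×63)
  = 1 − 324/504 = 1 − 0.6429 ≈ 0.357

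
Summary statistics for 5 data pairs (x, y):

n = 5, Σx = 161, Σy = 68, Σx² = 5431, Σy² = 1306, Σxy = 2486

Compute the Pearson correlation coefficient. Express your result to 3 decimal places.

0.966

r = (nΣxy − ΣxΣy) / √[(nΣx² − (Σx)²)(nΣy² − (Σy)²)]
Numerator: 5×2486 − 161×68 = 1482
Denominator: √[(27155 − 25921)(6530 − 4624)] = √[1234 × 1906] = 1533.6245
r = 1482 / 1533.6245 ≈ 0.966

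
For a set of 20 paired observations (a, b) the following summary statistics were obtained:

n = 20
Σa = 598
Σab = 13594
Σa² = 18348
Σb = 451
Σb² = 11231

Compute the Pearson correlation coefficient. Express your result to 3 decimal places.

r = (nΣab − ΣaΣb) / √[(nΣa² − (Σa)²)(nΣb² − (Σb)²)]
Numerator: 20×13594 − 598×451 = 2182
Denominator: √[(366960 − 357604)(224620 − 203401)] = √[9356 × 21219] = 14089.8887
r = 2182 / 14089.8887 ≈ 0.155

0.155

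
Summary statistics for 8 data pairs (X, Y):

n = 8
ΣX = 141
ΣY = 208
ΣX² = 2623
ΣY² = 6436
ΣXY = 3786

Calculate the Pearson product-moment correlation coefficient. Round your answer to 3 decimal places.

r = (nΣXY − ΣXΣY) / √[(nΣX² − (ΣX)²)(nΣY² − (ΣY)²)]
Numerator: 8×3786 − 141×208 = 960
Denominator: √[(20984 − 19881)(51488 − 43264)] = √[1103 × 8224] = 3011.8220
r = 960 / 3011.8220 ≈ 0.319

0.319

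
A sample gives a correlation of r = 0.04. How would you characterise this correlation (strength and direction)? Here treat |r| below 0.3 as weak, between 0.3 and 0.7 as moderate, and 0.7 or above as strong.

r = 0.04 > 0 so the relationship is positive.
|r| = 0.04, which falls in the weak range.

weak positive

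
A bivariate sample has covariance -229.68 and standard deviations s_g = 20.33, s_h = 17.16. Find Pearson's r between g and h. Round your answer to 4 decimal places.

-0.6584

r = Cov(g,h) / (s_g · s_h) = -229.68 / (20.33 × 17.16)
  = -229.68 / 348.8628 ≈ -0.6584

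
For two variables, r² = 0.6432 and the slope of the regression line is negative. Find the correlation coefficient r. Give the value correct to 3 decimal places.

|r| = √0.6432 = 0.802
The association is negative, so r = −0.802.

-0.802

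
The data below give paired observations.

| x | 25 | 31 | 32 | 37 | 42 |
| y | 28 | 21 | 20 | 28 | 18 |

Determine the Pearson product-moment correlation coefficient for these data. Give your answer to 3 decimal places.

n = 5, Σx = 167, Σy = 115, Σx² = 5743, Σy² = 2733, Σxy = 3783
nΣxy − ΣxΣy = 18915 − 19205 = -290
nΣx² − (Σx)² = 28715 − 27889 = 826; nΣy² − (Σy)² = 13665 − 13225 = 440
r = -290 / √(826 × 440) = -290 / 602.8599 ≈ -0.481

-0.481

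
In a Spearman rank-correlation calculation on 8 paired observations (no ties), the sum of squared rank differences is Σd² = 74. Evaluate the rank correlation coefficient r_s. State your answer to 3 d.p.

ρ = 1 − 6Σd² / [n(n²−1)] = 1 − 6×74 / (8×63)
  = 1 − 444/504 = 1 − 0.8810 ≈ 0.119

0.119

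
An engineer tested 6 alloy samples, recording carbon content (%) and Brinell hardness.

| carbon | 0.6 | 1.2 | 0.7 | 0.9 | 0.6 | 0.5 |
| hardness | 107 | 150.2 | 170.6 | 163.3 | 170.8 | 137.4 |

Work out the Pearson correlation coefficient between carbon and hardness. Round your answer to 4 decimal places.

0.2361

n = 6, Σx = 4.5, Σy = 899.3, Σx² = 3.71, Σy² = 137831.69, Σxy = 682.01
nΣxy − ΣxΣy = 4092.06 − 4046.85 = 45.21
nΣx² − (Σx)² = 22.26 − 20.25 = 2.01; nΣy² − (Σy)² = 826990.14 − 808740.49 = 18249.65
r = 45.21 / √(2.01 × 18249.65) = 45.21 / 191.5249 ≈ 0.2361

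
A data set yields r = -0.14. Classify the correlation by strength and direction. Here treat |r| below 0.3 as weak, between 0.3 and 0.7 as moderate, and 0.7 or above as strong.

r = -0.14 < 0 so the relationship is negative.
|r| = 0.14, which falls in the weak range.

weak negative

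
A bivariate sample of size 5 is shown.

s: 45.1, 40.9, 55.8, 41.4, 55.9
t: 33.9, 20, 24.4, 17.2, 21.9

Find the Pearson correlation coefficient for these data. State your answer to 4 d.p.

0.1596

n = 5, Σs = 239.1, Σt = 117.4, Σs² = 11659.23, Σt² = 2920.02, Σst = 5644.7
nΣst − ΣsΣt = 28223.5 − 28070.34 = 153.16
nΣs² − (Σs)² = 58296.15 − 57168.81 = 1127.34; nΣt² − (Σt)² = 14600.1 − 13782.76 = 817.34
r = 153.16 / √(1127.34 × 817.34) = 153.16 / 959.9063 ≈ 0.1596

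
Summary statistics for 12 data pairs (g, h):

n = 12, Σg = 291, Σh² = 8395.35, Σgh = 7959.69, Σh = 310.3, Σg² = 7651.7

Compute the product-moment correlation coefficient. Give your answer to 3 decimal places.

0.925

r = (nΣgh − ΣgΣh) / √[(nΣg² − (Σg)²)(nΣh² − (Σh)²)]
Numerator: 12×7959.69 − 291×310.3 = 5218.98
Denominator: √[(91820.4 − 84681)(100744.2 − 96286.09)] = √[7139.4 × 4458.11] = 5641.6514
r = 5218.98 / 5641.6514 ≈ 0.925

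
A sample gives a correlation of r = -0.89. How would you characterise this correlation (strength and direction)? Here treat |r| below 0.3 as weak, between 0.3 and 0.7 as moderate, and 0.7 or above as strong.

r = -0.89 < 0 so the relationship is negative.
|r| = 0.89, which falls in the strong range.

strong negative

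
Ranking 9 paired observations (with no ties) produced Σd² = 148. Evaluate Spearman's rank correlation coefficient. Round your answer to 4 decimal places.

ρ = 1 − 6Σd² / [n(n²−1)] = 1 − 6×148 / (9×80)
  = 1 − 888/720 = 1 − 1.23333 ≈ -0.2333

-0.2333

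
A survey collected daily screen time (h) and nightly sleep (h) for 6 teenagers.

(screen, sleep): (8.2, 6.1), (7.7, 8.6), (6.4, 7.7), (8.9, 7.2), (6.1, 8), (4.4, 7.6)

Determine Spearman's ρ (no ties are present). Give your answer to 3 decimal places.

Rank screen: 5, 4, 3, 6, 2, 1
Rank sleep: 1, 6, 4, 2, 5, 3
d = rank(screen) − rank(sleep): 4, -2, -1, 4, -3, -2; Σd² = 50
ρ = 1 − 6Σd² / [n(n²−1)] = 1 − 6×50 / (6×35) = 1 − 300/210 ≈ -0.429

-0.429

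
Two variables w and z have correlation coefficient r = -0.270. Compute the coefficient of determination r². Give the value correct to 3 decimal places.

r² = (-0.270)² = 0.073

0.073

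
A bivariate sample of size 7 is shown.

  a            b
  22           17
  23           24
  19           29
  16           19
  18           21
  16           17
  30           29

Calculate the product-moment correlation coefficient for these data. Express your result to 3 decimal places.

0.595

n = 7, Σa = 144, Σb = 156, Σa² = 3110, Σb² = 3638, Σab = 3301
nΣab − ΣaΣb = 23107 − 22464 = 643
nΣa² − (Σa)² = 21770 − 20736 = 1034; nΣb² − (Σb)² = 25466 − 24336 = 1130
r = 643 / √(1034 × 1130) = 643 / 1080.9348 ≈ 0.595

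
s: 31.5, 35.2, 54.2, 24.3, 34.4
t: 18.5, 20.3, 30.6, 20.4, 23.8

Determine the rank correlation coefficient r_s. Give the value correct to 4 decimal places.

Rank s: 2, 4, 5, 1, 3
Rank t: 1, 2, 5, 3, 4
d = rank(s) − rank(t): 1, 2, 0, -2, -1; Σd² = 10
ρ = 1 − 6Σd² / [n(n²−1)] = 1 − 6×10 / (5×24) = 1 − 60/120 ≈ 0.5000

0.5000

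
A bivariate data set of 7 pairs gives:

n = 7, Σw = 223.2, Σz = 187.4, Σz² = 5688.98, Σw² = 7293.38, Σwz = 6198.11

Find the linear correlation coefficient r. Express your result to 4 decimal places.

0.6467

r = (nΣwz − ΣwΣz) / √[(nΣw² − (Σw)²)(nΣz² − (Σz)²)]
Numerator: 7×6198.11 − 223.2×187.4 = 1559.09
Denominator: √[(51053.66 − 49818.24)(39822.86 − 35118.76)] = √[1235.42 × 4704.1] = 2410.7134
r = 1559.09 / 2410.7134 ≈ 0.6467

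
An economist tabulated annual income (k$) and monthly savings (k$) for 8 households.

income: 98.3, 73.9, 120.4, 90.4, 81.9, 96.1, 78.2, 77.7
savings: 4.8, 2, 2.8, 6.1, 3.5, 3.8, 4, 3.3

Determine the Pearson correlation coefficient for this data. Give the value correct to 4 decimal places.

0.1044

n = 8, Σx = 716.9, Σy = 30.3, Σx² = 65887.77, Σy² = 125.67, Σxy = 2729.24
nΣxy − ΣxΣy = 21833.92 − 21722.07 = 111.85
nΣx² − (Σx)² = 527102.16 − 513945.61 = 13156.55; nΣy² − (Σy)² = 1005.36 − 918.09 = 87.27
r = 111.85 / √(13156.55 × 87.27) = 111.85 / 1071.5279 ≈ 0.1044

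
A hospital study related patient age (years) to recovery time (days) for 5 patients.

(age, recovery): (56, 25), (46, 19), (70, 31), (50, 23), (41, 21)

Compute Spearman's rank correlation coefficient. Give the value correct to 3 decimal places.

Rank age: 4, 2, 5, 3, 1
Rank recovery: 4, 1, 5, 3, 2
d = rank(age) − rank(recovery): 0, 1, 0, 0, -1; Σd² = 2
ρ = 1 − 6Σd² / [n(n²−1)] = 1 − 6×2 / (5×24) = 1 − 12/120 ≈ 0.900

0.900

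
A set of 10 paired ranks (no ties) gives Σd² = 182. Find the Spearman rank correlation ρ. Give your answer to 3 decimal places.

ρ = 1 − 6Σd² / [n(n²−1)] = 1 − 6×182 / (10×99)
  = 1 − 1092/990 = 1 − 1.1030 ≈ -0.103

-0.103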